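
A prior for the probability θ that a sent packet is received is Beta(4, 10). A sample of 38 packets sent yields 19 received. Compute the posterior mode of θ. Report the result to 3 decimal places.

Prior: Beta(4, 10).
Data: 19 successes in 38 trials. The binomial likelihood contributes θ^19(1−θ)^19, so the posterior is Beta(4+19, 10+19) = Beta(23, 29).
For Beta(a, b) with a, b > 1 the mode is (a−1)/(a+b−2) = 22/50 ≈ 0.440.

θ̂_MAP = 0.440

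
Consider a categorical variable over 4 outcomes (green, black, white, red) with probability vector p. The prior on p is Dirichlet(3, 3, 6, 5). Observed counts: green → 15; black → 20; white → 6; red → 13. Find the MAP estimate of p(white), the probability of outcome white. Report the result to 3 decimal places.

The posterior is Dirichlet(αᵢ + nᵢ) = Dirichlet(18, 23, 12, 18).
For a Dirichlet(a₁,…,a_K) with all aᵢ > 1, the mode has j-th component (aⱼ − 1)/(Σaᵢ − K).
Here Σaᵢ = 71 and K = 4, so p(white) = (12 − 1)/(71 − 4) = 11/67 ≈ 0.164.

MAP estimate of p(white) = 0.164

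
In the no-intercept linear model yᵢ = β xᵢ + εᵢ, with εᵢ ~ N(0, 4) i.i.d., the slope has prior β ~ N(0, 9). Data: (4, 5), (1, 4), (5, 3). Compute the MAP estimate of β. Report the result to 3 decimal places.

log p(β | y) = −Σ(yᵢ − βxᵢ)²/(2·4) − β²/(2·9) + const.
Setting the derivative to zero: Σxᵢ(yᵢ − βxᵢ)/4 − β/9 = 0, so β = Σxᵢyᵢ / (Σxᵢ² + σ²/τ²).
Σxᵢyᵢ = 4·5 + 1·4 + 5·3 = 39; Σxᵢ² = 42; σ²/τ² = 4/9.
β̂_MAP = 39 / (42 + 4/9) = 39/(382/9) = 351/382 ≈ 0.919.

β̂_MAP = 0.919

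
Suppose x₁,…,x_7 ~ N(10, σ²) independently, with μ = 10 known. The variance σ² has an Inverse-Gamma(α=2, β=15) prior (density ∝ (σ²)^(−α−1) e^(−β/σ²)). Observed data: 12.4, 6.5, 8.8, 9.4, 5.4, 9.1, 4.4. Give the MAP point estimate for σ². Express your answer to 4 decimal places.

σ̂²_MAP = 7.9338

Sum of squared deviations about the known mean: SS = (12.4−10)² + (6.5−10)² + (8.8−10)² + (9.4−10)² + (5.4−10)² + (9.1−10)² + (4.4−10)² = 73.14.
The Normal likelihood contributes (σ²)^(−n/2) exp(−SS/(2σ²)), so the posterior is Inverse-Gamma(α + n/2, β + SS/2) = Inverse-Gamma(5.5, 51.57).
The mode of Inverse-Gamma(a, b) is b/(a+1) = 51.57/6.5 ≈ 7.9338.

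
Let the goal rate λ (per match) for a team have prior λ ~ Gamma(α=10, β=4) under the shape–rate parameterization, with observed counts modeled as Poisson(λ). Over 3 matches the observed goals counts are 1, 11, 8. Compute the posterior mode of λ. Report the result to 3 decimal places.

Σxᵢ = 1+11+8 = 20, with n = 3.
Posterior ∝ λ^9e^(−4λ) · λ^20e^(−3λ) = λ^29e^(−7λ), i.e. Gamma(shape=30, rate=7).
The mode of a Gamma(a, b) with a ≥ 1 (shape–rate) is (a−1)/b = 29/7 ≈ 4.143.

λ̂_MAP = 4.143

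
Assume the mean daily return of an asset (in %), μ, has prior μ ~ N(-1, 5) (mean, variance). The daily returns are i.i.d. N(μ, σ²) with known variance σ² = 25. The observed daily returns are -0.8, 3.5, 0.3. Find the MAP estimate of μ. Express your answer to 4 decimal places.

μ̂_MAP = -0.2500

n = 3; x̄ = ((-0.8) + 3.5 + 0.3)/3 = 3/3 = 1.
For a Normal prior and Normal likelihood with known variance, the posterior is Normal; its mode equals its mean, the precision-weighted average.
Prior precision 1/σ₀² = 1/5 = 0.2; data precision n/σ² = 3/25 = 0.12.
μ̂ = (0.2·(-1) + 0.12·1) / (0.2 + 0.12) = (-0.08)/0.32 = -0.2500.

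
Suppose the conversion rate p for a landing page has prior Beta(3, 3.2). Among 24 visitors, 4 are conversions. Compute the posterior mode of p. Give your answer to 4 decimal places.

Prior: Beta(3, 3.2).
Data: 4 successes in 24 trials. The binomial likelihood contributes p^4(1−p)^20, so the posterior is Beta(3+4, 3.2+20) = Beta(7, 23.2).
For Beta(a, b) with a, b > 1 the mode is (a−1)/(a+b−2) = 6/28.2 ≈ 0.2128.

p̂_MAP = 0.2128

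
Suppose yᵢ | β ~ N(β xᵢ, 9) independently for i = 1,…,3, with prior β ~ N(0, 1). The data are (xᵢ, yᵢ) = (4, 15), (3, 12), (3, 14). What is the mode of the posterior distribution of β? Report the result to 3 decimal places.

log p(β | y) = −Σ(yᵢ − βxᵢ)²/(2·9) − β²/(2·1) + const.
Setting the derivative to zero: Σxᵢ(yᵢ − βxᵢ)/9 − β/1 = 0, so β = Σxᵢyᵢ / (Σxᵢ² + σ²/τ²).
Σxᵢyᵢ = 4·15 + 3·12 + 3·14 = 138; Σxᵢ² = 34; σ²/τ² = 9.
β̂_MAP = 138 / (34 + 9) = 138/43 ≈ 3.209.

β̂_MAP = 3.209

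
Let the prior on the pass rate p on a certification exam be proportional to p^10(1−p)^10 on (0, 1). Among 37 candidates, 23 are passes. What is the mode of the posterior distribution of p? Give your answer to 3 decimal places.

The prior density ∝ p^10(1−p)^10 is the kernel of Beta(11, 11).
Data: 23 successes in 37 trials. The binomial likelihood contributes p^23(1−p)^14, so the posterior is Beta(11+23, 11+14) = Beta(34, 25).
For Beta(a, b) with a, b > 1 the mode is (a−1)/(a+b−2) = 33/57 ≈ 0.579.

p̂_MAP = 0.579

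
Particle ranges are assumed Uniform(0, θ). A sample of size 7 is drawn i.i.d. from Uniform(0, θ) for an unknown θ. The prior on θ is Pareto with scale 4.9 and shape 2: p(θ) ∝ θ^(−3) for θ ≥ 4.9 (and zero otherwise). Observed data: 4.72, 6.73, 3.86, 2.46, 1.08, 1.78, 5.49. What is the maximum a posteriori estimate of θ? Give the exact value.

The Uniform(0, θ) likelihood is θ^(−n) for θ ≥ max(xᵢ), zero otherwise. Here max(xᵢ) = 6.73.
Posterior ∝ θ^(−3) · θ^(−7) = θ^(−10) on θ ≥ max(4.9, 6.73) = 6.73.
This density is strictly decreasing in θ, so the posterior mode lies at the lower boundary of the support.

θ̂_MAP = 6.73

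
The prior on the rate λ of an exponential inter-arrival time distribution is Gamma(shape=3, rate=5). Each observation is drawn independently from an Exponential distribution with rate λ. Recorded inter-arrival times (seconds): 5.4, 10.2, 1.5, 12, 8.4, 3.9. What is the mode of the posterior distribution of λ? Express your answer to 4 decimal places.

The Exponential(rate=λ) likelihood is ∝ λ^n e^(−λΣtᵢ). Here n = 6 and Σtᵢ = 5.4 + 10.2 + 1.5 + 12 + 8.4 + 3.9 = 41.4.
Posterior ∝ λ^2e^(−5λ) · λ^6e^(−41.4λ) = λ^8e^(−46.4λ), i.e. Gamma(9, 46.4).
Mode = (a−1)/b = 8/46.4 ≈ 0.1724.

λ̂_MAP = 0.1724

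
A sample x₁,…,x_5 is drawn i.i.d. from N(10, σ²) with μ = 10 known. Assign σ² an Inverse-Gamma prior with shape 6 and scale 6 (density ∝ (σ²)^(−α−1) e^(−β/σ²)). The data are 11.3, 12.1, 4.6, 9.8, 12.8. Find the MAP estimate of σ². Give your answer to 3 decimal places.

Sum of squared deviations about the known mean: SS = (11.3−10)² + (12.1−10)² + (4.6−10)² + (9.8−10)² + (12.8−10)² = 43.14.
The Normal likelihood contributes (σ²)^(−n/2) exp(−SS/(2σ²)), so the posterior is Inverse-Gamma(α + n/2, β + SS/2) = Inverse-Gamma(8.5, 27.57).
The mode of Inverse-Gamma(a, b) is b/(a+1) = 27.57/9.5 ≈ 2.902.

σ̂²_MAP = 2.902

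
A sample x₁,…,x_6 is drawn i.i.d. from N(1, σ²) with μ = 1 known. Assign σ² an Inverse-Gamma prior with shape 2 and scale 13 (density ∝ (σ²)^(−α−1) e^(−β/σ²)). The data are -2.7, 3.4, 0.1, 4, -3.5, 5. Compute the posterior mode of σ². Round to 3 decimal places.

σ̂²_MAP = 7.626

Sum of squared deviations about the known mean: SS = (-2.7−1)² + (3.4−1)² + (0.1−1)² + (4−1)² + (-3.5−1)² + (5−1)² = 65.51.
The Normal likelihood contributes (σ²)^(−n/2) exp(−SS/(2σ²)), so the posterior is Inverse-Gamma(α + n/2, β + SS/2) = Inverse-Gamma(5, 45.755).
The mode of Inverse-Gamma(a, b) is b/(a+1) = 45.755/6 ≈ 7.626.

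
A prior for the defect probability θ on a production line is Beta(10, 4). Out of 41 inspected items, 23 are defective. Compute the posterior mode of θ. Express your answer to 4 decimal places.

θ̂_MAP = 0.6038

Prior: Beta(10, 4).
Data: 23 successes in 41 trials. The binomial likelihood contributes θ^23(1−θ)^18, so the posterior is Beta(10+23, 4+18) = Beta(33, 22).
For Beta(a, b) with a, b > 1 the mode is (a−1)/(a+b−2) = 32/53 ≈ 0.6038.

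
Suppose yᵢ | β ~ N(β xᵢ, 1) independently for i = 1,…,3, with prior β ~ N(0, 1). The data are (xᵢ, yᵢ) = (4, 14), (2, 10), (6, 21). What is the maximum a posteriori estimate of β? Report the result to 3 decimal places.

β̂_MAP = 3.544

log p(β | y) = −Σ(yᵢ − βxᵢ)²/(2·1) − β²/(2·1) + const.
Setting the derivative to zero: Σxᵢ(yᵢ − βxᵢ)/1 − β/1 = 0, so β = Σxᵢyᵢ / (Σxᵢ² + σ²/τ²).
Σxᵢyᵢ = 4·14 + 2·10 + 6·21 = 202; Σxᵢ² = 56; σ²/τ² = 1.
β̂_MAP = 202 / (56 + 1) = 202/57 ≈ 3.544.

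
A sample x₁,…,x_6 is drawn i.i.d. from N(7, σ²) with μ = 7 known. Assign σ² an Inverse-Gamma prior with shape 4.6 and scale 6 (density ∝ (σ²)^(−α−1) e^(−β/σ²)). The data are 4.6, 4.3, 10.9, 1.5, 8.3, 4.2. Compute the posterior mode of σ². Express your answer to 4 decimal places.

σ̂²_MAP = 4.6535

Sum of squared deviations about the known mean: SS = (4.6−7)² + (4.3−7)² + (10.9−7)² + (1.5−7)² + (8.3−7)² + (4.2−7)² = 68.04.
The Normal likelihood contributes (σ²)^(−n/2) exp(−SS/(2σ²)), so the posterior is Inverse-Gamma(α + n/2, β + SS/2) = Inverse-Gamma(7.6, 40.02).
The mode of Inverse-Gamma(a, b) is b/(a+1) = 40.02/8.6 ≈ 4.6535.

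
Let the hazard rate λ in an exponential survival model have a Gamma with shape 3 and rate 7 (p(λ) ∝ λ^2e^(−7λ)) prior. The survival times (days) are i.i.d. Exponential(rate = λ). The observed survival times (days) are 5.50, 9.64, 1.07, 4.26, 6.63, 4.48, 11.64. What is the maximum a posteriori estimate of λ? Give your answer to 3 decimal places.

The Exponential(rate=λ) likelihood is ∝ λ^n e^(−λΣtᵢ). Here n = 7 and Σtᵢ = 5.50 + 9.64 + 1.07 + 4.26 + 6.63 + 4.48 + 11.64 = 43.22.
Posterior ∝ λ^2e^(−7λ) · λ^7e^(−43.22λ) = λ^9e^(−50.22λ), i.e. Gamma(10, 50.22).
Mode = (a−1)/b = 9/50.22 ≈ 0.179.

λ̂_MAP = 0.179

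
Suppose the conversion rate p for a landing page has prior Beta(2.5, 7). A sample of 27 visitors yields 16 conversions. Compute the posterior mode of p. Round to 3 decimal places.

Prior: Beta(2.5, 7).
Data: 16 successes in 27 trials. The binomial likelihood contributes p^16(1−p)^11, so the posterior is Beta(2.5+16, 7+11) = Beta(18.5, 18).
For Beta(a, b) with a, b > 1 the mode is (a−1)/(a+b−2) = 17.5/34.5 ≈ 0.507.

p̂_MAP = 0.507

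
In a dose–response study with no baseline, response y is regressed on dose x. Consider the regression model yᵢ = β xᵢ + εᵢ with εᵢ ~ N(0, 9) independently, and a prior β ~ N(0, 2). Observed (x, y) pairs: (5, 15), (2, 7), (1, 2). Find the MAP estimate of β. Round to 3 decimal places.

log p(β | y) = −Σ(yᵢ − βxᵢ)²/(2·9) − β²/(2·2) + const.
Setting the derivative to zero: Σxᵢ(yᵢ − βxᵢ)/9 − β/2 = 0, so β = Σxᵢyᵢ / (Σxᵢ² + σ²/τ²).
Σxᵢyᵢ = 5·15 + 2·7 + 1·2 = 91; Σxᵢ² = 30; σ²/τ² = 4.5.
β̂_MAP = 91 / (30 + 4.5) = 91/34.5 ≈ 2.638.

β̂_MAP = 2.638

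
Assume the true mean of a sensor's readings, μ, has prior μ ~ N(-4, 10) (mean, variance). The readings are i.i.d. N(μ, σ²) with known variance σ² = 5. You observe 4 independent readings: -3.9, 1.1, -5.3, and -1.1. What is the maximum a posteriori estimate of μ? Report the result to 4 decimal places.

n = 4; x̄ = ((-3.9) + 1.1 + (-5.3) + (-1.1))/4 = -9.2/4 = -2.3.
For a Normal prior and Normal likelihood with known variance, the posterior is Normal; its mode equals its mean, the precision-weighted average.
Prior precision 1/σ₀² = 1/10 = 0.1; data precision n/σ² = 4/5 = 0.8.
μ̂ = (0.1·(-4) + 0.8·(-2.3)) / (0.1 + 0.8) = (-2.24)/0.9 = -112/45 ≈ -2.4889.

μ̂_MAP = -2.4889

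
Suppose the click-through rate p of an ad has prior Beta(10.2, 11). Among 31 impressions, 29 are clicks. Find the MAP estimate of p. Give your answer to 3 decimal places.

p̂_MAP = 0.761

Prior: Beta(10.2, 11).
Data: 29 successes in 31 trials. The binomial likelihood contributes p^29(1−p)^2, so the posterior is Beta(10.2+29, 11+2) = Beta(39.2, 13).
For Beta(a, b) with a, b > 1 the mode is (a−1)/(a+b−2) = 38.2/50.2 ≈ 0.761.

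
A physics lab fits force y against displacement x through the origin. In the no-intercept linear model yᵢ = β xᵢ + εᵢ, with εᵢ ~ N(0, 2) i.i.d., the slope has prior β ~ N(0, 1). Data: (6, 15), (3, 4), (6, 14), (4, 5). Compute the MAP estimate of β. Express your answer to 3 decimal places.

β̂_MAP = 2.081

log p(β | y) = −Σ(yᵢ − βxᵢ)²/(2·2) − β²/(2·1) + const.
Setting the derivative to zero: Σxᵢ(yᵢ − βxᵢ)/2 − β/1 = 0, so β = Σxᵢyᵢ / (Σxᵢ² + σ²/τ²).
Σxᵢyᵢ = 6·15 + 3·4 + 6·14 + 4·5 = 206; Σxᵢ² = 97; σ²/τ² = 2.
β̂_MAP = 206 / (97 + 2) = 206/99 ≈ 2.081.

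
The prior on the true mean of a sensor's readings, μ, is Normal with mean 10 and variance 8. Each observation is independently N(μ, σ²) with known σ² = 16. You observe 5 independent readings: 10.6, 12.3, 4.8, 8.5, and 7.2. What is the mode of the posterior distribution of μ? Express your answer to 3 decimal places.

n = 5; x̄ = (10.6 + 12.3 + 4.8 + 8.5 + 7.2)/5 = 43.4/5 = 8.68.
For a Normal prior and Normal likelihood with known variance, the posterior is Normal; its mode equals its mean, the precision-weighted average.
Prior precision 1/σ₀² = 1/8 = 0.125; data precision n/σ² = 5/16 = 0.3125.
μ̂ = (0.125·10 + 0.3125·8.68) / (0.125 + 0.3125) = 3.9625/0.4375 = 317/35 ≈ 9.057.

μ̂_MAP = 9.057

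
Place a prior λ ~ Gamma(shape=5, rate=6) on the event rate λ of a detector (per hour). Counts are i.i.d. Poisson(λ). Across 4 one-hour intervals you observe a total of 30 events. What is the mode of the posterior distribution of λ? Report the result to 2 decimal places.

λ̂_MAP = 3.40

Σxᵢ = 30, n = 4.
Posterior ∝ λ^4e^(−6λ) · λ^30e^(−4λ) = λ^34e^(−10λ), i.e. Gamma(shape=35, rate=10).
The mode of a Gamma(a, b) with a ≥ 1 (shape–rate) is (a−1)/b = 34/10 ≈ 3.40.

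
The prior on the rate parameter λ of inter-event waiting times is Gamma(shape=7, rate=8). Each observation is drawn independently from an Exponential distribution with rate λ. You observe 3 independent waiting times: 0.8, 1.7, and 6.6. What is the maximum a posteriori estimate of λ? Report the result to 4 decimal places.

λ̂_MAP = 0.5263

The Exponential(rate=λ) likelihood is ∝ λ^n e^(−λΣtᵢ). Here n = 3 and Σtᵢ = 0.8 + 1.7 + 6.6 = 9.1.
Posterior ∝ λ^6e^(−8λ) · λ^3e^(−9.1λ) = λ^9e^(−17.1λ), i.e. Gamma(10, 17.1).
Mode = (a−1)/b = 9/17.1 ≈ 0.5263.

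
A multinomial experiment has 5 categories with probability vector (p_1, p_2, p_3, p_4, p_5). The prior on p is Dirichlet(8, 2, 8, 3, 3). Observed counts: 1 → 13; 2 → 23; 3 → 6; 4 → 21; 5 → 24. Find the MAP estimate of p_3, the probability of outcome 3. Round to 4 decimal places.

The posterior is Dirichlet(αᵢ + nᵢ) = Dirichlet(21, 25, 14, 24, 27).
For a Dirichlet(a₁,…,a_K) with all aᵢ > 1, the mode has j-th component (aⱼ − 1)/(Σaᵢ − K).
Here Σaᵢ = 111 and K = 5, so p_3 = (14 − 1)/(111 − 5) = 13/106 ≈ 0.1226.

MAP estimate: 0.1226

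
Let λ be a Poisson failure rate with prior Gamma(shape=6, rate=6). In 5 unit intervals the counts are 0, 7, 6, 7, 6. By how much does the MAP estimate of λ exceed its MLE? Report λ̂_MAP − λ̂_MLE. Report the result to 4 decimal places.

Σxᵢ = 26. Posterior is Gamma(32, 11); MAP = (32−1)/11 = 31/11 ≈ 2.81818.
MLE = x̄ = 26/5 ≈ 5.20000.
Difference = 31/11 − 26/5 = -131/55 ≈ -2.3818.

MAP − MLE = -2.3818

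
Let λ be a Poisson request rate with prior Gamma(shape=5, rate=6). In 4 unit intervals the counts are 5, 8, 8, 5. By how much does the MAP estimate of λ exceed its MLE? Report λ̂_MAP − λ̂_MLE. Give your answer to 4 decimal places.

Σxᵢ = 26. Posterior is Gamma(31, 10); MAP = (31−1)/10 = 30/10 ≈ 3.00000.
MLE = x̄ = 26/4 ≈ 6.50000.
Difference = 30/10 − 26/4 = -7/2 ≈ -3.5000.

MAP − MLE = -3.5000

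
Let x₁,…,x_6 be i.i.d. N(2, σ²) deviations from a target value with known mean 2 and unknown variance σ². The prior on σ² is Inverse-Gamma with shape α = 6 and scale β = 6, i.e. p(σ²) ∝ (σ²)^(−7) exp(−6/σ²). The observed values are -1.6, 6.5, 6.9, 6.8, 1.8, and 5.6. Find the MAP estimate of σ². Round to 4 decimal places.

Sum of squared deviations about the known mean: SS = (-1.6−2)² + (6.5−2)² + (6.9−2)² + (6.8−2)² + (1.8−2)² + (5.6−2)² = 93.26.
The Normal likelihood contributes (σ²)^(−n/2) exp(−SS/(2σ²)), so the posterior is Inverse-Gamma(α + n/2, β + SS/2) = Inverse-Gamma(9, 52.63).
The mode of Inverse-Gamma(a, b) is b/(a+1) = 52.63/10 ≈ 5.2630.

σ̂²_MAP = 5.2630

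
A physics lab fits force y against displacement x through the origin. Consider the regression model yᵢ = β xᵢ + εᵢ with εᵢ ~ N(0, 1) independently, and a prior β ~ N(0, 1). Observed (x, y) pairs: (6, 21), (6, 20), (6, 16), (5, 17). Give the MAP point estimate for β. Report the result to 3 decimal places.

β̂_MAP = 3.187

log p(β | y) = −Σ(yᵢ − βxᵢ)²/(2·1) − β²/(2·1) + const.
Setting the derivative to zero: Σxᵢ(yᵢ − βxᵢ)/1 − β/1 = 0, so β = Σxᵢyᵢ / (Σxᵢ² + σ²/τ²).
Σxᵢyᵢ = 6·21 + 6·20 + 6·16 + 5·17 = 427; Σxᵢ² = 133; σ²/τ² = 1.
β̂_MAP = 427 / (133 + 1) = 427/134 ≈ 3.187.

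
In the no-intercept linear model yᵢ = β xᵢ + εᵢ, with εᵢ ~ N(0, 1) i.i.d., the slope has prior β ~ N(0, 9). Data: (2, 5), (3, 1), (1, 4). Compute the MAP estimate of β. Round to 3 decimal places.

log p(β | y) = −Σ(yᵢ − βxᵢ)²/(2·1) − β²/(2·9) + const.
Setting the derivative to zero: Σxᵢ(yᵢ − βxᵢ)/1 − β/9 = 0, so β = Σxᵢyᵢ / (Σxᵢ² + σ²/τ²).
Σxᵢyᵢ = 2·5 + 3·1 + 1·4 = 17; Σxᵢ² = 14; σ²/τ² = 1/9.
β̂_MAP = 17 / (14 + 1/9) = 17/(127/9) = 153/127 ≈ 1.205.

β̂_MAP = 1.205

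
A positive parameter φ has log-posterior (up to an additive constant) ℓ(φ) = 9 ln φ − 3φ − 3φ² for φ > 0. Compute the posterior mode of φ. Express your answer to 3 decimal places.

φ̂_MAP = 1.000

ℓ'(φ) = 9/φ − 3 − 6φ. Setting this to zero and multiplying by φ: 6φ² + 3φ − 9 = 0.
φ = (−3 + √(3² + 4·6·9)) / (2·6) = (−3 + √225) / 12 = (−3 + 15)/12 = 1.
ℓ''(φ) = −9/φ² − 6 < 0, confirming a maximum.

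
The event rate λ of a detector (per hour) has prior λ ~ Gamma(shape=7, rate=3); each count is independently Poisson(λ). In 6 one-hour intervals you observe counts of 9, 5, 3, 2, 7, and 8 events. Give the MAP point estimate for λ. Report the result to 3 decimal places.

Σxᵢ = 9+5+3+2+7+8 = 34, with n = 6.
Posterior ∝ λ^6e^(−3λ) · λ^34e^(−6λ) = λ^40e^(−9λ), i.e. Gamma(shape=41, rate=9).
The mode of a Gamma(a, b) with a ≥ 1 (shape–rate) is (a−1)/b = 40/9 ≈ 4.444.

λ̂_MAP = 4.444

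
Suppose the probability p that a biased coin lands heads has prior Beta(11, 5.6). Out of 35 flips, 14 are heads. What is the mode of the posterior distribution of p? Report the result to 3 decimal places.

Prior: Beta(11, 5.6).
Data: 14 successes in 35 trials. The binomial likelihood contributes p^14(1−p)^21, so the posterior is Beta(11+14, 5.6+21) = Beta(25, 26.6).
For Beta(a, b) with a, b > 1 the mode is (a−1)/(a+b−2) = 24/49.6 ≈ 0.484.

p̂_MAP = 0.484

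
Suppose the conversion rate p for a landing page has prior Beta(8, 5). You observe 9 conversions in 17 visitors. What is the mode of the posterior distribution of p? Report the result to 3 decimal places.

p̂_MAP = 0.571

Prior: Beta(8, 5).
Data: 9 successes in 17 trials. The binomial likelihood contributes p^9(1−p)^8, so the posterior is Beta(8+9, 5+8) = Beta(17, 13).
For Beta(a, b) with a, b > 1 the mode is (a−1)/(a+b−2) = 16/28 ≈ 0.571.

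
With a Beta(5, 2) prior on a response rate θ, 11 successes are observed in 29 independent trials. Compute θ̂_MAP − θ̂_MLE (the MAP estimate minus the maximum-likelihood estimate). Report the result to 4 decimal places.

MAP − MLE = 0.0619

Posterior is Beta(16, 20); MAP = (16−1)/(36−2) = 15/34 ≈ 0.44118.
MLE ignores the prior: θ̂_MLE = k/n = 11/29 ≈ 0.37931.
Difference = 15/34 − 11/29 = 61/986 ≈ 0.0619.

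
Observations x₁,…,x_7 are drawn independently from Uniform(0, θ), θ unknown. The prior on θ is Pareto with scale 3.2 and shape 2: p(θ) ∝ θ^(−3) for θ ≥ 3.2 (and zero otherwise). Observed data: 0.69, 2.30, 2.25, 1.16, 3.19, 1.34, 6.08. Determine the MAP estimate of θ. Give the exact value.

θ̂_MAP = 6.08

The Uniform(0, θ) likelihood is θ^(−n) for θ ≥ max(xᵢ), zero otherwise. Here max(xᵢ) = 6.08.
Posterior ∝ θ^(−3) · θ^(−7) = θ^(−10) on θ ≥ max(3.2, 6.08) = 6.08.
This density is strictly decreasing in θ, so the posterior mode lies at the lower boundary of the support.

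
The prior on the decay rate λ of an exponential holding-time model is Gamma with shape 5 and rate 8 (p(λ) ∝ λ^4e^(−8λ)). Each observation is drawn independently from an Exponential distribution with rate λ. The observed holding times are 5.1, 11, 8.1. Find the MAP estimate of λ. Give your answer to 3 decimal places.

λ̂_MAP = 0.217

The Exponential(rate=λ) likelihood is ∝ λ^n e^(−λΣtᵢ). Here n = 3 and Σtᵢ = 5.1 + 11 + 8.1 = 24.2.
Posterior ∝ λ^4e^(−8λ) · λ^3e^(−24.2λ) = λ^7e^(−32.2λ), i.e. Gamma(8, 32.2).
Mode = (a−1)/b = 7/32.2 ≈ 0.217.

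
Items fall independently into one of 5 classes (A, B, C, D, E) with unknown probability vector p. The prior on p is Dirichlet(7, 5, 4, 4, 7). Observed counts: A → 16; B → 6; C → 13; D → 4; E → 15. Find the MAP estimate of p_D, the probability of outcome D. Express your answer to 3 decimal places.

MAP estimate of p_D = 0.092

The posterior is Dirichlet(αᵢ + nᵢ) = Dirichlet(23, 11, 17, 8, 22).
For a Dirichlet(a₁,…,a_K) with all aᵢ > 1, the mode has j-th component (aⱼ − 1)/(Σaᵢ − K).
Here Σaᵢ = 81 and K = 5, so p_D = (8 − 1)/(81 − 5) = 7/76 ≈ 0.092.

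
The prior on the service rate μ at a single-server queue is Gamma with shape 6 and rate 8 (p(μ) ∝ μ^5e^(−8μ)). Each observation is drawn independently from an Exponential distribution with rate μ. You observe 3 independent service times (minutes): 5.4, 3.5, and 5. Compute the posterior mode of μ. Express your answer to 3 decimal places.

The Exponential(rate=μ) likelihood is ∝ μ^n e^(−μΣtᵢ). Here n = 3 and Σtᵢ = 5.4 + 3.5 + 5 = 13.9.
Posterior ∝ μ^5e^(−8μ) · μ^3e^(−13.9μ) = μ^8e^(−21.9μ), i.e. Gamma(9, 21.9).
Mode = (a−1)/b = 8/21.9 ≈ 0.365.

μ̂_MAP = 0.365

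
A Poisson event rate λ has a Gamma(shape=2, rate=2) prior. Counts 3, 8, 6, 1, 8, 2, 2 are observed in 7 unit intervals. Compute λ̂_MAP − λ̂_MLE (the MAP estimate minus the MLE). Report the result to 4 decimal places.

MAP − MLE = -0.8413

Σxᵢ = 30. Posterior is Gamma(32, 9); MAP = (32−1)/9 = 31/9 ≈ 3.44444.
MLE = x̄ = 30/7 ≈ 4.28571.
Difference = 31/9 − 30/7 = -53/63 ≈ -0.8413.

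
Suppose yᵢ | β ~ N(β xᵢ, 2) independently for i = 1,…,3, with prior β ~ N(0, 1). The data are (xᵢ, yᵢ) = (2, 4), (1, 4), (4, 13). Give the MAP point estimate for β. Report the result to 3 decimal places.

log p(β | y) = −Σ(yᵢ − βxᵢ)²/(2·2) − β²/(2·1) + const.
Setting the derivative to zero: Σxᵢ(yᵢ − βxᵢ)/2 − β/1 = 0, so β = Σxᵢyᵢ / (Σxᵢ² + σ²/τ²).
Σxᵢyᵢ = 2·4 + 1·4 + 4·13 = 64; Σxᵢ² = 21; σ²/τ² = 2.
β̂_MAP = 64 / (21 + 2) = 64/23 ≈ 2.783.

β̂_MAP = 2.783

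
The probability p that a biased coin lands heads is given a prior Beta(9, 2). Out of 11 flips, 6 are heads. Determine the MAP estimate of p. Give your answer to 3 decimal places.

p̂_MAP = 0.700

Prior: Beta(9, 2).
Data: 6 successes in 11 trials. The binomial likelihood contributes p^6(1−p)^5, so the posterior is Beta(9+6, 2+5) = Beta(15, 7).
For Beta(a, b) with a, b > 1 the mode is (a−1)/(a+b−2) = 14/20 ≈ 0.700.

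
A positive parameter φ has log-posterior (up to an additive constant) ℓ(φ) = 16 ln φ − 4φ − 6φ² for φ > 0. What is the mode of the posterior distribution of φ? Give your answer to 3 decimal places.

φ̂_MAP = 1.000

ℓ'(φ) = 16/φ − 4 − 12φ. Setting this to zero and multiplying by φ: 12φ² + 4φ − 16 = 0.
φ = (−4 + √(4² + 4·12·16)) / (2·12) = (−4 + √784) / 24 = (−4 + 28)/24 = 1.
ℓ''(φ) = −16/φ² − 12 < 0, confirming a maximum.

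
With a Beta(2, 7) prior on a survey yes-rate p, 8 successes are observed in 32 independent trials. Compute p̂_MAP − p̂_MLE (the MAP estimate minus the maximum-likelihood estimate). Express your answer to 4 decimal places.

MAP − MLE = -0.0192

Posterior is Beta(10, 31); MAP = (10−1)/(41−2) = 9/39 ≈ 0.23077.
MLE ignores the prior: p̂_MLE = k/n = 8/32 ≈ 0.25000.
Difference = 9/39 − 8/32 = -1/52 ≈ -0.0192.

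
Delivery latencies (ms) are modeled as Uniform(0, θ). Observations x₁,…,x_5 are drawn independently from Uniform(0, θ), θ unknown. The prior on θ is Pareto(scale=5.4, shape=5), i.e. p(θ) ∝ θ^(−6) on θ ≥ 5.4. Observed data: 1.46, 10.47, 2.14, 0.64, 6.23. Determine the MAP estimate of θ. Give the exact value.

The Uniform(0, θ) likelihood is θ^(−n) for θ ≥ max(xᵢ), zero otherwise. Here max(xᵢ) = 10.47.
Posterior ∝ θ^(−6) · θ^(−5) = θ^(−11) on θ ≥ max(5.4, 10.47) = 10.47.
This density is strictly decreasing in θ, so the posterior mode lies at the lower boundary of the support.

θ̂_MAP = 10.47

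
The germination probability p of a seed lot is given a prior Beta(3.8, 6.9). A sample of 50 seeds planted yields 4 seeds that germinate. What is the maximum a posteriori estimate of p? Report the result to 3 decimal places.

p̂_MAP = 0.116

Prior: Beta(3.8, 6.9).
Data: 4 successes in 50 trials. The binomial likelihood contributes p^4(1−p)^46, so the posterior is Beta(3.8+4, 6.9+46) = Beta(7.8, 52.9).
For Beta(a, b) with a, b > 1 the mode is (a−1)/(a+b−2) = 6.8/58.7 ≈ 0.116.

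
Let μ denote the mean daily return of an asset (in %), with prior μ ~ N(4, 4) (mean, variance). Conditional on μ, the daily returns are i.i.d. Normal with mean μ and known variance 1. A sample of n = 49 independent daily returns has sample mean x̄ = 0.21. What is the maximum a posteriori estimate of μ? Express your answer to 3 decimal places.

n = 49, x̄ = 0.21.
For a Normal prior and Normal likelihood with known variance, the posterior is Normal; its mode equals its mean, the precision-weighted average.
Prior precision 1/σ₀² = 1/4 = 0.25; data precision n/σ² = 49/1 = 49.
μ̂ = (0.25·4 + 49·0.21) / (0.25 + 49) = 11.29/49.25 = 1129/4925 ≈ 0.229.

μ̂_MAP = 0.229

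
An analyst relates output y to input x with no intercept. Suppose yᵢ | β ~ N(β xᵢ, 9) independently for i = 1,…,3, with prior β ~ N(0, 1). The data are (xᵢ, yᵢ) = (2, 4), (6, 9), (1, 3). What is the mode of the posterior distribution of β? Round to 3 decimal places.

β̂_MAP = 1.300

log p(β | y) = −Σ(yᵢ − βxᵢ)²/(2·9) − β²/(2·1) + const.
Setting the derivative to zero: Σxᵢ(yᵢ − βxᵢ)/9 − β/1 = 0, so β = Σxᵢyᵢ / (Σxᵢ² + σ²/τ²).
Σxᵢyᵢ = 2·4 + 6·9 + 1·3 = 65; Σxᵢ² = 41; σ²/τ² = 9.
β̂_MAP = 65 / (41 + 9) = 65/50 ≈ 1.300.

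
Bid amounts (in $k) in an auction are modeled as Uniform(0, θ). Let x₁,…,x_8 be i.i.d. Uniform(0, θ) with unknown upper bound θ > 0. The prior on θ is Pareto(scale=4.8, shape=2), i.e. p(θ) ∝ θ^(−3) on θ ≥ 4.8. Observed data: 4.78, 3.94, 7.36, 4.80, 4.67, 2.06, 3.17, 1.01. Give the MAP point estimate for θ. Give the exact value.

θ̂_MAP = 7.36

The Uniform(0, θ) likelihood is θ^(−n) for θ ≥ max(xᵢ), zero otherwise. Here max(xᵢ) = 7.36.
Posterior ∝ θ^(−3) · θ^(−8) = θ^(−11) on θ ≥ max(4.8, 7.36) = 7.36.
This density is strictly decreasing in θ, so the posterior mode lies at the lower boundary of the support.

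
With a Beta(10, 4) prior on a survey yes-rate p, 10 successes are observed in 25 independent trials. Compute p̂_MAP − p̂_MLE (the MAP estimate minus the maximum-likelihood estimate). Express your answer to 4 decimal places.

Posterior is Beta(20, 19); MAP = (20−1)/(39−2) = 19/37 ≈ 0.51351.
MLE ignores the prior: p̂_MLE = k/n = 10/25 ≈ 0.40000.
Difference = 19/37 − 10/25 = 21/185 ≈ 0.1135.

MAP − MLE = 0.1135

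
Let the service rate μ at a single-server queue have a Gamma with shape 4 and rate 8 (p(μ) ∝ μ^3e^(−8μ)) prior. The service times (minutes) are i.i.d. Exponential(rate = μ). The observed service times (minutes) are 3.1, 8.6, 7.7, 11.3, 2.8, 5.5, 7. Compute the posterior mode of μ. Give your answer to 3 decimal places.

The Exponential(rate=μ) likelihood is ∝ μ^n e^(−μΣtᵢ). Here n = 7 and Σtᵢ = 3.1 + 8.6 + 7.7 + 11.3 + 2.8 + 5.5 + 7 = 46.
Posterior ∝ μ^3e^(−8μ) · μ^7e^(−46μ) = μ^10e^(−54μ), i.e. Gamma(11, 54).
Mode = (a−1)/b = 10/54 ≈ 0.185.

μ̂_MAP = 0.185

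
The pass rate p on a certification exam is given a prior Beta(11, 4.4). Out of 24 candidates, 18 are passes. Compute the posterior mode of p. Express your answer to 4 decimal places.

p̂_MAP = 0.7487

Prior: Beta(11, 4.4).
Data: 18 successes in 24 trials. The binomial likelihood contributes p^18(1−p)^6, so the posterior is Beta(11+18, 4.4+6) = Beta(29, 10.4).
For Beta(a, b) with a, b > 1 the mode is (a−1)/(a+b−2) = 28/37.4 ≈ 0.7487.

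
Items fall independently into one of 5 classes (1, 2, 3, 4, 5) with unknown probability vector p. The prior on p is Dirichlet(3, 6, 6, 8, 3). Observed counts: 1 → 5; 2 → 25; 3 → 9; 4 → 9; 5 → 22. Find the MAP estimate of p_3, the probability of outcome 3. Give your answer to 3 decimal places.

MAP estimate: 0.154

The posterior is Dirichlet(αᵢ + nᵢ) = Dirichlet(8, 31, 15, 17, 25).
For a Dirichlet(a₁,…,a_K) with all aᵢ > 1, the mode has j-th component (aⱼ − 1)/(Σaᵢ − K).
Here Σaᵢ = 96 and K = 5, so p_3 = (15 − 1)/(96 − 5) = 14/91 ≈ 0.154.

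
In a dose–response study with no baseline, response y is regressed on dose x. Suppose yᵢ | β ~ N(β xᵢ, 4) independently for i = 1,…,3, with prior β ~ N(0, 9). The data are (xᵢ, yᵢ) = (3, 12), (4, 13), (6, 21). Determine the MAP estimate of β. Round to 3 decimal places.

β̂_MAP = 3.483

log p(β | y) = −Σ(yᵢ − βxᵢ)²/(2·4) − β²/(2·9) + const.
Setting the derivative to zero: Σxᵢ(yᵢ − βxᵢ)/4 − β/9 = 0, so β = Σxᵢyᵢ / (Σxᵢ² + σ²/τ²).
Σxᵢyᵢ = 3·12 + 4·13 + 6·21 = 214; Σxᵢ² = 61; σ²/τ² = 4/9.
β̂_MAP = 214 / (61 + 4/9) = 214/(553/9) = 1926/553 ≈ 3.483.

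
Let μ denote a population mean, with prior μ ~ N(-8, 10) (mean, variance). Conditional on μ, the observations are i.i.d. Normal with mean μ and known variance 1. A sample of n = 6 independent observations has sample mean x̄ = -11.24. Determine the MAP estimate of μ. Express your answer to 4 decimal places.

μ̂_MAP = -11.1869

n = 6, x̄ = -11.24.
For a Normal prior and Normal likelihood with known variance, the posterior is Normal; its mode equals its mean, the precision-weighted average.
Prior precision 1/σ₀² = 1/10 = 0.1; data precision n/σ² = 6/1 = 6.
μ̂ = (0.1·(-8) + 6·(-11.24)) / (0.1 + 6) = (-68.24)/6.1 = -3412/305 ≈ -11.1869.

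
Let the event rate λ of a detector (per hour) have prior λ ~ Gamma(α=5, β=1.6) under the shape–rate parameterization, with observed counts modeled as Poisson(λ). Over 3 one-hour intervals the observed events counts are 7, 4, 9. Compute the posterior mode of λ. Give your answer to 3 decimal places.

λ̂_MAP = 5.217

Σxᵢ = 7+4+9 = 20, with n = 3.
Posterior ∝ λ^4e^(−1.6λ) · λ^20e^(−3λ) = λ^24e^(−4.6λ), i.e. Gamma(shape=25, rate=4.6).
The mode of a Gamma(a, b) with a ≥ 1 (shape–rate) is (a−1)/b = 24/4.6 ≈ 5.217.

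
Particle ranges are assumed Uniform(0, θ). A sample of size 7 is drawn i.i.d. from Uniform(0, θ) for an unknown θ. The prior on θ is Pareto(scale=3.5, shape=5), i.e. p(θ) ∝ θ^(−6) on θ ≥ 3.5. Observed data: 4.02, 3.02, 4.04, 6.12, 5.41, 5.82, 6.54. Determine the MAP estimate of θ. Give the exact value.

θ̂_MAP = 6.54

The Uniform(0, θ) likelihood is θ^(−n) for θ ≥ max(xᵢ), zero otherwise. Here max(xᵢ) = 6.54.
Posterior ∝ θ^(−6) · θ^(−7) = θ^(−13) on θ ≥ max(3.5, 6.54) = 6.54.
This density is strictly decreasing in θ, so the posterior mode lies at the lower boundary of the support.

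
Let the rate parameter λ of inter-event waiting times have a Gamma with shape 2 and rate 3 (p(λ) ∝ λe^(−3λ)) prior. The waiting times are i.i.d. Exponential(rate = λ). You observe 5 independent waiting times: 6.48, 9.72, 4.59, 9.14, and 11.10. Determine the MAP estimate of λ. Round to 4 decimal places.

λ̂_MAP = 0.1363

The Exponential(rate=λ) likelihood is ∝ λ^n e^(−λΣtᵢ). Here n = 5 and Σtᵢ = 6.48 + 9.72 + 4.59 + 9.14 + 11.10 = 41.03.
Posterior ∝ λe^(−3λ) · λ^5e^(−41.03λ) = λ^6e^(−44.03λ), i.e. Gamma(7, 44.03).
Mode = (a−1)/b = 6/44.03 ≈ 0.1363.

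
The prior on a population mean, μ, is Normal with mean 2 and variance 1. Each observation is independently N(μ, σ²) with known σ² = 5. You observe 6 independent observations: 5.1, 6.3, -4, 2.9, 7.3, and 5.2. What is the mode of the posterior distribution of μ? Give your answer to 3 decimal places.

μ̂_MAP = 2.982

n = 6; x̄ = (5.1 + 6.3 + (-4) + 2.9 + 7.3 + 5.2)/6 = 22.8/6 = 3.8.
For a Normal prior and Normal likelihood with known variance, the posterior is Normal; its mode equals its mean, the precision-weighted average.
Prior precision 1/σ₀² = 1/1 = 1; data precision n/σ² = 6/5 = 1.2.
μ̂ = (1·2 + 1.2·3.8) / (1 + 1.2) = 6.56/2.2 = 164/55 ≈ 2.982.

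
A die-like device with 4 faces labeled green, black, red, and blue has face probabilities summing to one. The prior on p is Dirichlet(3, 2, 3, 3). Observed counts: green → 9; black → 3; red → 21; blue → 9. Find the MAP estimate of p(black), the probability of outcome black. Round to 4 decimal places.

MAP estimate of p(black) = 0.0816

The posterior is Dirichlet(αᵢ + nᵢ) = Dirichlet(12, 5, 24, 12).
For a Dirichlet(a₁,…,a_K) with all aᵢ > 1, the mode has j-th component (aⱼ − 1)/(Σaᵢ − K).
Here Σaᵢ = 53 and K = 4, so p(black) = (5 − 1)/(53 − 4) = 4/49 ≈ 0.0816.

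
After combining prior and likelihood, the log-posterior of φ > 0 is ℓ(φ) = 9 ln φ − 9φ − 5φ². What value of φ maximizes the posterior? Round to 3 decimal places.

φ̂_MAP = 0.600

ℓ'(φ) = 9/φ − 9 − 10φ. Setting this to zero and multiplying by φ: 10φ² + 9φ − 9 = 0.
φ = (−9 + √(9² + 4·10·9)) / (2·10) = (−9 + √441) / 20 = (−9 + 21)/20 = 3/5.
ℓ''(φ) = −9/φ² − 10 < 0, confirming a maximum.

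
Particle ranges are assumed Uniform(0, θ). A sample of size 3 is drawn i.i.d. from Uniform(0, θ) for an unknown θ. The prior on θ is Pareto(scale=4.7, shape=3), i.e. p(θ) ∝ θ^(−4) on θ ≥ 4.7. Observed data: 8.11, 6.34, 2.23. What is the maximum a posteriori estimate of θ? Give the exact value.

The Uniform(0, θ) likelihood is θ^(−n) for θ ≥ max(xᵢ), zero otherwise. Here max(xᵢ) = 8.11.
Posterior ∝ θ^(−4) · θ^(−3) = θ^(−7) on θ ≥ max(4.7, 8.11) = 8.11.
This density is strictly decreasing in θ, so the posterior mode lies at the lower boundary of the support.

θ̂_MAP = 8.11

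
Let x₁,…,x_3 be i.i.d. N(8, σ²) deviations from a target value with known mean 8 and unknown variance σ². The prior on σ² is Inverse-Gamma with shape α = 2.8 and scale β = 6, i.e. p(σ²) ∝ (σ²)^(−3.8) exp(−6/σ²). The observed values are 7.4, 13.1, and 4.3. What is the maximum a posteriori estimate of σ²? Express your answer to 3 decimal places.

Sum of squared deviations about the known mean: SS = (7.4−8)² + (13.1−8)² + (4.3−8)² = 40.06.
The Normal likelihood contributes (σ²)^(−n/2) exp(−SS/(2σ²)), so the posterior is Inverse-Gamma(α + n/2, β + SS/2) = Inverse-Gamma(4.3, 26.03).
The mode of Inverse-Gamma(a, b) is b/(a+1) = 26.03/5.3 ≈ 4.911.

σ̂²_MAP = 4.911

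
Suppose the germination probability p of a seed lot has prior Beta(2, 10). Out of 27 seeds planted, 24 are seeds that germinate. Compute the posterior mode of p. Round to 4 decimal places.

Prior: Beta(2, 10).
Data: 24 successes in 27 trials. The binomial likelihood contributes p^24(1−p)^3, so the posterior is Beta(2+24, 10+3) = Beta(26, 13).
For Beta(a, b) with a, b > 1 the mode is (a−1)/(a+b−2) = 25/37 ≈ 0.6757.

p̂_MAP = 0.6757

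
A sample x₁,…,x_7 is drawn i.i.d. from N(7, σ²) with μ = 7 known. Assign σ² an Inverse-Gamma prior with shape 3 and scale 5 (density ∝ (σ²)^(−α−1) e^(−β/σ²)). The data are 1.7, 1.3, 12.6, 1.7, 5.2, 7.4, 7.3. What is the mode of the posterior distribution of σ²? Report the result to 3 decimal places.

Sum of squared deviations about the known mean: SS = (1.7−7)² + (1.3−7)² + (12.6−7)² + (1.7−7)² + (5.2−7)² + (7.4−7)² + (7.3−7)² = 123.52.
The Normal likelihood contributes (σ²)^(−n/2) exp(−SS/(2σ²)), so the posterior is Inverse-Gamma(α + n/2, β + SS/2) = Inverse-Gamma(6.5, 66.76).
The mode of Inverse-Gamma(a, b) is b/(a+1) = 66.76/7.5 ≈ 8.901.

σ̂²_MAP = 8.901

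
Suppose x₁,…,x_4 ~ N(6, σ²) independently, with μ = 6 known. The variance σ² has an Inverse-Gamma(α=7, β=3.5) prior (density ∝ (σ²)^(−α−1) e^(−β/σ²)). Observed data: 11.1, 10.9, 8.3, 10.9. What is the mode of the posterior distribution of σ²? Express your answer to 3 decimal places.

σ̂²_MAP = 4.316

Sum of squared deviations about the known mean: SS = (11.1−6)² + (10.9−6)² + (8.3−6)² + (10.9−6)² = 79.32.
The Normal likelihood contributes (σ²)^(−n/2) exp(−SS/(2σ²)), so the posterior is Inverse-Gamma(α + n/2, β + SS/2) = Inverse-Gamma(9, 43.16).
The mode of Inverse-Gamma(a, b) is b/(a+1) = 43.16/10 ≈ 4.316.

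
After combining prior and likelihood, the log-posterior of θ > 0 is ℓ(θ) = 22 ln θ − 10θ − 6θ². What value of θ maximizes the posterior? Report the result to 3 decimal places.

ℓ'(θ) = 22/θ − 10 − 12θ. Setting this to zero and multiplying by θ: 12θ² + 10θ − 22 = 0.
θ = (−10 + √(10² + 4·12·22)) / (2·12) = (−10 + √1156) / 24 = (−10 + 34)/24 = 1.
ℓ''(θ) = −22/θ² − 12 < 0, confirming a maximum.

θ̂_MAP = 1.000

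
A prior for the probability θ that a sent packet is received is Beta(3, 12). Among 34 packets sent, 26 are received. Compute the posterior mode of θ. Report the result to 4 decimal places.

θ̂_MAP = 0.5957

Prior: Beta(3, 12).
Data: 26 successes in 34 trials. The binomial likelihood contributes θ^26(1−θ)^8, so the posterior is Beta(3+26, 12+8) = Beta(29, 20).
For Beta(a, b) with a, b > 1 the mode is (a−1)/(a+b−2) = 28/47 ≈ 0.5957.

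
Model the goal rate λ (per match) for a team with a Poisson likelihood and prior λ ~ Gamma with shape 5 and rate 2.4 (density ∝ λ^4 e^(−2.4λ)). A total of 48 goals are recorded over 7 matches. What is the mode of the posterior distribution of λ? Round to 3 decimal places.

Σxᵢ = 48, n = 7.
Posterior ∝ λ^4e^(−2.4λ) · λ^48e^(−7λ) = λ^52e^(−9.4λ), i.e. Gamma(shape=53, rate=9.4).
The mode of a Gamma(a, b) with a ≥ 1 (shape–rate) is (a−1)/b = 52/9.4 ≈ 5.532.

λ̂_MAP = 5.532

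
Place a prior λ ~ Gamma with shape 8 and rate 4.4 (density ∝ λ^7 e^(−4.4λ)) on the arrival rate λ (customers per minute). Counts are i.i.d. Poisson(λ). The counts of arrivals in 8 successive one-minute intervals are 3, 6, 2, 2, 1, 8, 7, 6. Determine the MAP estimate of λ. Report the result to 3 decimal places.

λ̂_MAP = 3.387

Σxᵢ = 3+6+2+2+1+8+7+6 = 35, with n = 8.
Posterior ∝ λ^7e^(−4.4λ) · λ^35e^(−8λ) = λ^42e^(−12.4λ), i.e. Gamma(shape=43, rate=12.4).
The mode of a Gamma(a, b) with a ≥ 1 (shape–rate) is (a−1)/b = 42/12.4 ≈ 3.387.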